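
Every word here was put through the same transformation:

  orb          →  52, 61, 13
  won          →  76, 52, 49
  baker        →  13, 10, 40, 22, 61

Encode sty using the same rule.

64, 67, 82

With a=1..z=26, the number is 3·pos + 7.
On sty: s=19→64, t=20→67, y=25→82.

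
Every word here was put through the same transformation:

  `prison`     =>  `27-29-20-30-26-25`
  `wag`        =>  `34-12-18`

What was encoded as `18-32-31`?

p is letter #16 and maps to 27: an offset of 11. Letters become their 1-based position plus 11 (so a→12, b→13, …).
Decoding 18-32-31: 18→(18−11)÷1=7=g, 32→(32−11)÷1=21=u, 31→(31−11)÷1=20=t.

gut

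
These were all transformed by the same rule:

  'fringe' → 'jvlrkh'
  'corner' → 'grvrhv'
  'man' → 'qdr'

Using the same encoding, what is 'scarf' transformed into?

Two shifts are in play — +3 for a/e/i/o/u, +4 for every other letter.
On scarf: s(cons)+4=w, c(cons)+4=g, a(vowel)+3=d, r(cons)+4=v, f(cons)+4=j.

wgdvj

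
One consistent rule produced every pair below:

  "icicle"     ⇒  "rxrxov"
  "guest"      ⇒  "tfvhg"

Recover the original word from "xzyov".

Each pair mirrors across the alphabet (i↔r, c↔x, i↔r): positions sum to 25. This is the alphabet-reversal cipher (Atbash): a becomes z, b becomes y, etc.
Reversing it on xzyov: x↔c, z↔a, y↔b, o↔l, v↔e.

cable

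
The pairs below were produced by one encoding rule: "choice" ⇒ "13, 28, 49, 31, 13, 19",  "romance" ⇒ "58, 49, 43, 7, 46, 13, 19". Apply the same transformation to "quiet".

With a=1..z=26, the number is 3·pos + 4.
On quiet: q=17→55, u=21→67, i=9→31, e=5→19, t=20→64.

55, 67, 31, 19, 64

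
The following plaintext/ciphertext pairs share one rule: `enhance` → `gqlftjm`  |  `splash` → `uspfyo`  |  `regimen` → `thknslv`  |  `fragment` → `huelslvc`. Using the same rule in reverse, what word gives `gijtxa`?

effort

In enhance: e→g is +2, n→q is +3, h→l is +4, a→f is +5 — the shift increases by 1 each position. Each letter shifts forward by (position + 2), i.e. 2, 3, 4, … — the shift grows by one for each successive letter.
Decoding gijtxa: g−2=e, i−3=f, j−4=f, t−5=o, x−6=r, a−7=t.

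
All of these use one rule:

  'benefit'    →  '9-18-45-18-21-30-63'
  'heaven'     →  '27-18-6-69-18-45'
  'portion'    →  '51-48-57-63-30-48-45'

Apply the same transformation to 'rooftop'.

57-48-48-21-63-48-51

With a=1..z=26, the number is 3·pos + 3.
For rooftop: r=18→57, o=15→48, o=15→48, f=6→21, t=20→63, o=15→48, p=16→51.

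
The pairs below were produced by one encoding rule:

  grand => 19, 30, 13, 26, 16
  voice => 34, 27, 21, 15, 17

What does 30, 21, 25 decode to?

rim

Each letter is replaced by its alphabet position (a=1..z=26) + 12.
Reversing it on 30, 21, 25: 30→(30−12)÷1=18=r, 21→(21−12)÷1=9=i, 25→(25−12)÷1=13=m.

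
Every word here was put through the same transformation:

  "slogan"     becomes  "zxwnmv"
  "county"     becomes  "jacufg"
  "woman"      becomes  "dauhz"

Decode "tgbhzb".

Shifts by position in slogan: pos 0: s→z (+7), pos 1: l→x (+12), pos 2: o→w (+8), pos 3: g→n (+7), pos 4: a→m (+12), pos 5: n→v (+8) — repeating every 3. The shifts repeat in a cycle of length 3: positions 0,1,… shift by +7, +12, +8, then the pattern repeats.
Undoing it on tgbhzb: t−7=m, g−12=u, b−8=t, h−7=a, z−12=n, b−8=t.

mutant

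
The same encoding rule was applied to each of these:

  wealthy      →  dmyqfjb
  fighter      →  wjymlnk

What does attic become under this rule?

The output letters match the input read backwards, each shifted +5: wealthy reversed is yhtlaew. The word is reversed, then every letter is shifted forward by 5.
Applying it to attic: reverse → citta; then shift: c+5=h, i+5=n, t+5=y, t+5=y, a+5=f.

hnyyf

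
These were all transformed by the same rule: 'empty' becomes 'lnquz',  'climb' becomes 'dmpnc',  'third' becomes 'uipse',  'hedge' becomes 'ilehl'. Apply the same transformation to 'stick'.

The shift depends on letter class: consonant m→n is +1, but vowel e→l is +7. The rule splits by letter class: vowels +7, consonants +1.
For stick: s(cons)+1=t, t(cons)+1=u, i(vowel)+7=p, c(cons)+1=d, k(cons)+1=l.

tupdl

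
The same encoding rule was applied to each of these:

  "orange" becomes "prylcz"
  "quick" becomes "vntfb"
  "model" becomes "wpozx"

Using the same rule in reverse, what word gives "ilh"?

The output letters match the input read backwards, each shifted +11: orange reversed is egnaro. Two steps: reverse the string, then apply a Caesar shift of +11.
Reversing it on ilh: shift back: i−11=x, l−11=a, h−11=w → xaw; then reverse → wax.

wax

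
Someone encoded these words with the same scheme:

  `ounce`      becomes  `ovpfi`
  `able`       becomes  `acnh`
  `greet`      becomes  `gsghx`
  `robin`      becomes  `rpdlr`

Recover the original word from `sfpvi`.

sense

In ounce: o→o is +0, u→v is +1, n→p is +2, c→f is +3 — the shift increases by 1 each position. The shift increases by 1 at each position, starting from +0: 0, 1, 2, ….
Undoing it on sfpvi: s−0=s, f−1=e, p−2=n, v−3=s, i−4=e.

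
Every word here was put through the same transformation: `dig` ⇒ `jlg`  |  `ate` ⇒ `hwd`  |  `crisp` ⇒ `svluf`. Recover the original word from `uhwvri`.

foster

Two steps: reverse the string, then apply a Caesar shift of +3.
Decoding uhwvri: shift back: u−3=r, h−3=e, w−3=t, v−3=s, r−3=o, i−3=f → retsof; then reverse → foster.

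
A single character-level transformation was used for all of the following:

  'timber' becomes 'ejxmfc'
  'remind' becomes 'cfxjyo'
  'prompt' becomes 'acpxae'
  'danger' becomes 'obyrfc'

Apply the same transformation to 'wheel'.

hsffw

The shift depends on letter class: consonant t→e is +11, but vowel i→j is +1. The rule splits by letter class: vowels +1, consonants +11.
On wheel: w(cons)+11=h, h(cons)+11=s, e(vowel)+1=f, e(vowel)+1=f, l(cons)+11=w.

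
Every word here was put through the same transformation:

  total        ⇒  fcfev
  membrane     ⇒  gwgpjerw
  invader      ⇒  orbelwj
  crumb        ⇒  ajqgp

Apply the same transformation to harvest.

t(19)→f(5) and o(14)→c(2) fit y≡11x+4 (mod 26); the inverse of 11 mod 26 is 19. Treating letters as 0–25, the rule is x ↦ 11x + 4 (mod 26).
Applying it to harvest: h(7)→11·7+4≡3=d; a(0)→11·0+4≡4=e; r(17)→11·17+4≡9=j; v(21)→11·21+4≡1=b; e(4)→11·4+4≡22=w; s(18)→11·18+4≡20=u; t(19)→11·19+4≡5=f (all mod 26).

dejbwuf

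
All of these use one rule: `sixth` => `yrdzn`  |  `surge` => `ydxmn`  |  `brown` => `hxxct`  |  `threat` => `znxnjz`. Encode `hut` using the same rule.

ndz

The shift depends on letter class: consonant s→y is +6, but vowel i→r is +9. Two shifts are in play — +9 for a/e/i/o/u, +6 for every other letter.
For hut: h(cons)+6=n, u(vowel)+9=d, t(cons)+6=z.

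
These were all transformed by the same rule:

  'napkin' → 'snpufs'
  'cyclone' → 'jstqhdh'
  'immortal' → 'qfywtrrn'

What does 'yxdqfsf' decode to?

The word is reversed, then every letter is shifted forward by 5.
Decoding yxdqfsf: shift back: y−5=t, x−5=s, d−5=y, q−5=l, f−5=a, s−5=n, f−5=a → tsylana; then reverse → analyst.

analyst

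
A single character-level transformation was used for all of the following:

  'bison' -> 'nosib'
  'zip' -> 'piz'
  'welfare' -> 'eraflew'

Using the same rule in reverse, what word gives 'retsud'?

It's just the letters in reverse order.
Decoding retsud: then reverse → duster.

duster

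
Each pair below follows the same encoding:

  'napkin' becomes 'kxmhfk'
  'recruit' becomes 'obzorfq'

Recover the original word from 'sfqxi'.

Compare letters: n→k is +23, a→x is +23, p→m is +23 — a constant shift. It's a constant shift of +23 (ROT23).
Decoding sfqxi: s−23=v, f−23=i, q−23=t, x−23=a, i−23=l.

vital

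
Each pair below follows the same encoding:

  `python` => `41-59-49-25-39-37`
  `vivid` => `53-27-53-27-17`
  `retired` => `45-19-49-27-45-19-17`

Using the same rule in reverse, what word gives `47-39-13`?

sob

With a=1..z=26, the number is 2·pos + 9.
Decoding 47-39-13: 47→(47−9)÷2=19=s, 39→(39−9)÷2=15=o, 13→(13−9)÷2=2=b.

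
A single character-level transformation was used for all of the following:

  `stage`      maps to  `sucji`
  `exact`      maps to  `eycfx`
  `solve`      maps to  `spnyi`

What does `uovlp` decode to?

until

Each letter shifts forward by its position index (0, 1, 2, …) — the shift grows by one for each successive letter.
Reversing it on uovlp: u−0=u, o−1=n, v−2=t, l−3=i, p−4=l.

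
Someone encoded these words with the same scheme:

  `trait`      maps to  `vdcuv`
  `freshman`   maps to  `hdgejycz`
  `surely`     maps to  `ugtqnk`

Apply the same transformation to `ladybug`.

nmfkdgi

Shifts by position in trait: pos 0: t→v (+2), pos 1: r→d (+12), pos 2: a→c (+2), pos 3: i→u (+12) — repeating every 2. The shifts repeat in a cycle of length 2: positions 0,1,… shift by +2, +12, then the pattern repeats.
On ladybug: l+2=n, a+12=m, d+2=f, y+12=k, b+2=d, u+12=g, g+2=i.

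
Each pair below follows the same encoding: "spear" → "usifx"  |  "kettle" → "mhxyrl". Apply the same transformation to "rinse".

In spear: s→u is +2, p→s is +3, e→i is +4, a→f is +5 — the shift increases by 1 each position. Each letter shifts forward by (position + 2), i.e. 2, 3, 4, … — the shift grows by one for each successive letter.
Applying it to rinse: r+2=t, i+3=l, n+4=r, s+5=x, e+6=k.

tlrxk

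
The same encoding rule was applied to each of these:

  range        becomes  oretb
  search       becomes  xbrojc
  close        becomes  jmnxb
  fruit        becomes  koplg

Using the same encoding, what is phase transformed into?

wcrxb

r(17)→o(14) and a(0)→r(17) fit y≡9x+17 (mod 26); the inverse of 9 mod 26 is 3. This is an affine cipher: with a=0,…,z=25, each position x becomes (9x+17) mod 26.
For phase: p(15)→9·15+17≡22=w; h(7)→9·7+17≡2=c; a(0)→9·0+17≡17=r; s(18)→9·18+17≡23=x; e(4)→9·4+17≡1=b (all mod 26).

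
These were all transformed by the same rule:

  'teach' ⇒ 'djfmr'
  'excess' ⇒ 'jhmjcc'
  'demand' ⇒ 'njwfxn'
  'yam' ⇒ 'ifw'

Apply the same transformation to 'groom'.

The shift depends on letter class: consonant t→d is +10, but vowel e→j is +5. Two shifts are in play — +5 for a/e/i/o/u, +10 for every other letter.
Applying it to groom: g(cons)+10=q, r(cons)+10=b, o(vowel)+5=t, o(vowel)+5=t, m(cons)+10=w.

qbttw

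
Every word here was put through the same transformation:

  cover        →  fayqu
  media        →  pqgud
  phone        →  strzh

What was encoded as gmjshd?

dagger

It's a Vigenère-style cipher with numeric key [3,12]: position i shifts by key[i mod 2].
Reversing it on gmjshd: g−3=d, m−12=a, j−3=g, s−12=g, h−3=e, d−12=r.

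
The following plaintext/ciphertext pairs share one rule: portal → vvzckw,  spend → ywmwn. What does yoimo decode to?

Letter i (0-indexed) is shifted by i+6, so successive shifts are 6, 7, 8, ….
Decoding yoimo: y−6=s, o−7=h, i−8=a, m−9=d, o−10=e.

shade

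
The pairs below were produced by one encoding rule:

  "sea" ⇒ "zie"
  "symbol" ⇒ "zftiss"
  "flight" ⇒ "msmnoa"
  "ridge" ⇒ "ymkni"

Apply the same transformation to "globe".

Two shifts are in play — +4 for a/e/i/o/u, +7 for every other letter.
Applying it to globe: g(cons)+7=n, l(cons)+7=s, o(vowel)+4=s, b(cons)+7=i, e(vowel)+4=i.

nssii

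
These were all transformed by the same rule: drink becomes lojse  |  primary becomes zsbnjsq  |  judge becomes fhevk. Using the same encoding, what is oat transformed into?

ubp

The output letters match the input read backwards, each shifted +1: drink reversed is knird. Two steps: reverse the string, then apply a Caesar shift of +1.
On oat: reverse → tao; then shift: t+1=u, a+1=b, o+1=p.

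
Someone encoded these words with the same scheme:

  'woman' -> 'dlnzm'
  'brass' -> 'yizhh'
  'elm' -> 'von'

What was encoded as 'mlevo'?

Each pair mirrors across the alphabet (w↔d, o↔l, m↔n): positions sum to 25. Each letter is replaced by its mirror in the alphabet: a↔z, b↔y, c↔x, and so on (the Atbash cipher).
Decoding mlevo: m↔n, l↔o, e↔v, v↔e, o↔l.

novel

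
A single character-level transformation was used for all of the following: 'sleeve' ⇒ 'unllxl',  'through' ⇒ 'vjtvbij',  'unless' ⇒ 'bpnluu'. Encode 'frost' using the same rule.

The shift depends on letter class: consonant s→u is +2, but vowel e→l is +7. Two shifts are in play — +7 for a/e/i/o/u, +2 for every other letter.
Applying it to frost: f(cons)+2=h, r(cons)+2=t, o(vowel)+7=v, s(cons)+2=u, t(cons)+2=v.

htvuv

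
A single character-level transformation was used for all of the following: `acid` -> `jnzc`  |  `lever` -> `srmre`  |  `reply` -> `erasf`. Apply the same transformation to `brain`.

yejzw

a(0)→j(9) and c(2)→n(13) fit y≡15x+9 (mod 26); the inverse of 15 mod 26 is 7. This is an affine cipher: with a=0,…,z=25, each position x becomes (15x+9) mod 26.
For brain: b(1)→15·1+9≡24=y; r(17)→15·17+9≡4=e; a(0)→15·0+9≡9=j; i(8)→15·8+9≡25=z; n(13)→15·13+9≡22=w (all mod 26).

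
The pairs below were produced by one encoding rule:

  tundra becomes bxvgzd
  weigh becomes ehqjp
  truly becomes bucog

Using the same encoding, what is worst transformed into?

Shifts by position in tundra: pos 0: t→b (+8), pos 1: u→x (+3), pos 2: n→v (+8), pos 3: d→g (+3) — repeating every 2. A repeating key of period 2 is used — shifts +8, +3 over and over.
On worst: w+8=e, o+3=r, r+8=z, s+3=v, t+8=b.

erzvb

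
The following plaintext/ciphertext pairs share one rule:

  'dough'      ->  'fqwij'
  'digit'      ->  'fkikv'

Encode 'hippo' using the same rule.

It's a constant shift of +2 (ROT2).
On hippo: h+2=j, i+2=k, p+2=r, p+2=r, o+2=q.

jkrrq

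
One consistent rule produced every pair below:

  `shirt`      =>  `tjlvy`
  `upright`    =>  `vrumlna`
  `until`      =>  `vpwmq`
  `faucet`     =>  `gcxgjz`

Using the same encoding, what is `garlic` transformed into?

hcupni

Each letter shifts forward by (position + 1), i.e. 1, 2, 3, … — the shift grows by one for each successive letter.
For garlic: g+1=h, a+2=c, r+3=u, l+4=p, i+5=n, c+6=i.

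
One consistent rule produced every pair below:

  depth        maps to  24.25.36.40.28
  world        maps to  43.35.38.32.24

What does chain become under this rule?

23.28.21.29.34

d is letter #4 and maps to 24: an offset of 20. Each letter is replaced by its alphabet position (a=1..z=26) + 20.
On chain: c=3→23, h=8→28, a=1→21, i=9→29, n=14→34.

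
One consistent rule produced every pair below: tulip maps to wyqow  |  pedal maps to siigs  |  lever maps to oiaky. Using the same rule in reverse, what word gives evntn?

Each letter shifts forward by (position + 3), i.e. 3, 4, 5, … — the shift grows by one for each successive letter.
Decoding evntn: e−3=b, v−4=r, n−5=i, t−6=n, n−7=g.

bring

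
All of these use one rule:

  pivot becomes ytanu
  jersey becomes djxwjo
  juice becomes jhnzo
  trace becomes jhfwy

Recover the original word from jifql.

glade

The output letters match the input read backwards, each shifted +5: pivot reversed is tovip. The word is reversed, then every letter is shifted forward by 5.
Reversing it on jifql: shift back: j−5=e, i−5=d, f−5=a, q−5=l, l−5=g → edalg; then reverse → glade.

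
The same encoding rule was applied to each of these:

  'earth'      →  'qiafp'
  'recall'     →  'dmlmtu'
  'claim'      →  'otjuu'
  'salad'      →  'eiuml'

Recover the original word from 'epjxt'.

A repeating key of period 3 is used — shifts +12, +8, +9 over and over.
Decoding epjxt: e−12=s, p−8=h, j−9=a, x−12=l, t−8=l.

shall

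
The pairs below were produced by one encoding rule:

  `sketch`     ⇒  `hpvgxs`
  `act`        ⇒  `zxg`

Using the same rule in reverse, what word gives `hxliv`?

score

Each pair mirrors across the alphabet (s↔h, k↔p, e↔v): positions sum to 25. Letters are reflected about the middle of the alphabet (position → 25−position): Atbash.
Undoing it on hxliv: h↔s, x↔c, l↔o, i↔r, v↔e.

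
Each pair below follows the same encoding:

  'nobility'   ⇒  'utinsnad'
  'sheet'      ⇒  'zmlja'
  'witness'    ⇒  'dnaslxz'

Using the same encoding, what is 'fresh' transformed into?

mwlxo

Shifts by position in nobility: pos 0: n→u (+7), pos 1: o→t (+5), pos 2: b→i (+7), pos 3: i→n (+5) — repeating every 2. A repeating key of period 2 is used — shifts +7, +5 over and over.
For fresh: f+7=m, r+5=w, e+7=l, s+5=x, h+7=o.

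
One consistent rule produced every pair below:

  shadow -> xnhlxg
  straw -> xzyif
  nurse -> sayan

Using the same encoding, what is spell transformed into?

xvltu

In shadow: s→x is +5, h→n is +6, a→h is +7, d→l is +8 — the shift increases by 1 each position. Each letter shifts forward by (position + 5), i.e. 5, 6, 7, … — the shift grows by one for each successive letter.
On spell: s+5=x, p+6=v, e+7=l, l+8=t, l+9=u.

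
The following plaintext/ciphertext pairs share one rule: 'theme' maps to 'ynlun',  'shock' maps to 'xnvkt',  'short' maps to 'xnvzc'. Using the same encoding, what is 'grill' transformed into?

lxptu

In theme: t→y is +5, h→n is +6, e→l is +7, m→u is +8 — the shift increases by 1 each position. The shift increases by 1 at each position, starting from +5: 5, 6, 7, ….
Applying it to grill: g+5=l, r+6=x, i+7=p, l+8=t, l+9=u.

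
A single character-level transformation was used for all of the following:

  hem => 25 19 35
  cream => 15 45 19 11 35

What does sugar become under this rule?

47 51 23 11 45

h(#8)→25 and e(#5)→19: differences scale by 2, so n = 2·pos + 9. The formula is n = 2×(alphabet index, a=1) + 9.
On sugar: s=19→47, u=21→51, g=7→23, a=1→11, r=18→45.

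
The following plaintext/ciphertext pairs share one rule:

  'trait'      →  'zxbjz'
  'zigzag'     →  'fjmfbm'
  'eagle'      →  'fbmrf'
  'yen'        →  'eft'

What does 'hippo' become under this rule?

The shift depends on letter class: consonant t→z is +6, but vowel a→b is +1. Two shifts are in play — +1 for a/e/i/o/u, +6 for every other letter.
On hippo: h(cons)+6=n, i(vowel)+1=j, p(cons)+6=v, p(cons)+6=v, o(vowel)+1=p.

njvvp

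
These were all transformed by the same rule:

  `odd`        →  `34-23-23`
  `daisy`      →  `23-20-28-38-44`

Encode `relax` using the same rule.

37-24-31-20-43

o is letter #15 and maps to 34: an offset of 19. The number is (letter's place in the alphabet, a=1) + 19.
Applying it to relax: r=18→37, e=5→24, l=12→31, a=1→20, x=24→43.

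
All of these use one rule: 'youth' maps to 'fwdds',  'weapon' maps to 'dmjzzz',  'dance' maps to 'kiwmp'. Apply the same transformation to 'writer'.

In youth: y→f is +7, o→w is +8, u→d is +9, t→d is +10 — the shift increases by 1 each position. Letter i (0-indexed) is shifted by i+7, so successive shifts are 7, 8, 9, ….
Applying it to writer: w+7=d, r+8=z, i+9=r, t+10=d, e+11=p, r+12=d.

dzrdpd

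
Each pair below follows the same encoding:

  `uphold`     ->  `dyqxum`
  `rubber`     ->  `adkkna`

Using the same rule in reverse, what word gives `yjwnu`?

Compare letters: u→d is +9, p→y is +9, h→q is +9 — a constant shift. Every letter moves 9 places later in the alphabet, wrapping around z→a.
Undoing it on yjwnu: y−9=p, j−9=a, w−9=n, n−9=e, u−9=l.

panel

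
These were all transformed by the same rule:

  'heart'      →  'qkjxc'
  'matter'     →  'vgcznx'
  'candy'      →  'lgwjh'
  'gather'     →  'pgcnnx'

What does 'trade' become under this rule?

It's a Vigenère-style cipher with numeric key [9,6]: position i shifts by key[i mod 2].
For trade: t+9=c, r+6=x, a+9=j, d+6=j, e+9=n.

cxjjn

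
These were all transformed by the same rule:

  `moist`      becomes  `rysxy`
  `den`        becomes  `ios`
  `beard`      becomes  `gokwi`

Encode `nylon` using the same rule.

sdqys

The shift depends on letter class: consonant m→r is +5, but vowel o→y is +10. The rule splits by letter class: vowels +10, consonants +5.
On nylon: n(cons)+5=s, y(cons)+5=d, l(cons)+5=q, o(vowel)+10=y, n(cons)+5=s.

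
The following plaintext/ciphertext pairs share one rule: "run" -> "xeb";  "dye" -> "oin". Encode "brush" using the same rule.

rcebl

The output letters match the input read backwards, each shifted +10: run reversed is nur. Two steps: reverse the string, then apply a Caesar shift of +10.
On brush: reverse → hsurb; then shift: h+10=r, s+10=c, u+10=e, r+10=b, b+10=l.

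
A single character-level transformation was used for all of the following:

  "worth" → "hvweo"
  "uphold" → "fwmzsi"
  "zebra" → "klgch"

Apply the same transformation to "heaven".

Shifts by position in worth: pos 0: w→h (+11), pos 1: o→v (+7), pos 2: r→w (+5), pos 3: t→e (+11), pos 4: h→o (+7) — repeating every 3. The shifts repeat in a cycle of length 3: positions 0,1,… shift by +11, +7, +5, then the pattern repeats.
For heaven: h+11=s, e+7=l, a+5=f, v+11=g, e+7=l, n+5=s.

slfgls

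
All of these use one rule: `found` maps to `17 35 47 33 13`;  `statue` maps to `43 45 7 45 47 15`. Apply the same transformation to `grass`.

f(#6)→17 and o(#15)→35: differences scale by 2, so n = 2·pos + 5. Each letter becomes 2×(its alphabet position, a=1..z=26) + 5.
Applying it to grass: g=7→19, r=18→41, a=1→7, s=19→43, s=19→43.

19 41 7 43 43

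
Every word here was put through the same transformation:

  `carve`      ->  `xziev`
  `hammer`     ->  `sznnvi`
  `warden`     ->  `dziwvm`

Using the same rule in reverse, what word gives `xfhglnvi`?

customer

Each pair mirrors across the alphabet (c↔x, a↔z, r↔i): positions sum to 25. Each letter is replaced by its mirror in the alphabet: a↔z, b↔y, c↔x, and so on (the Atbash cipher).
Undoing it on xfhglnvi: x↔c, f↔u, h↔s, g↔t, l↔o, n↔m, v↔e, i↔r.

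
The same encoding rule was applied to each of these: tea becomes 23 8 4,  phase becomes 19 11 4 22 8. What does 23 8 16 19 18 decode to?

tempo

The number is (letter's place in the alphabet, a=1) + 3.
Undoing it on 23 8 16 19 18: 23→(23−3)÷1=20=t, 8→(8−3)÷1=5=e, 16→(16−3)÷1=13=m, 19→(19−3)÷1=16=p, 18→(18−3)÷1=15=o.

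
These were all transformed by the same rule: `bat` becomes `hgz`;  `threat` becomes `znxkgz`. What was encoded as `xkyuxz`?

Every letter moves 6 places later in the alphabet, wrapping around z→a.
Undoing it on xkyuxz: x−6=r, k−6=e, y−6=s, u−6=o, x−6=r, z−6=t.

resort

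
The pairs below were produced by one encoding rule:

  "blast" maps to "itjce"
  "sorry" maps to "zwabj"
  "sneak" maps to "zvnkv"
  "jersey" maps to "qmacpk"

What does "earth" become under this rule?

In blast: b→i is +7, l→t is +8, a→j is +9, s→c is +10 — the shift increases by 1 each position. Each letter shifts forward by (position + 7), i.e. 7, 8, 9, … — the shift grows by one for each successive letter.
For earth: e+7=l, a+8=i, r+9=a, t+10=d, h+11=s.

liads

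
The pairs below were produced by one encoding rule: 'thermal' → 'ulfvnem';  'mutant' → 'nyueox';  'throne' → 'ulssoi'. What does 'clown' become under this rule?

A repeating key of period 2 is used — shifts +1, +4 over and over.
Applying it to clown: c+1=d, l+4=p, o+1=p, w+4=a, n+1=o.

dppao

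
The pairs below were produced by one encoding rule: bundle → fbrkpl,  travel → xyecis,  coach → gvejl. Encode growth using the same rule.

Shifts by position in bundle: pos 0: b→f (+4), pos 1: u→b (+7), pos 2: n→r (+4), pos 3: d→k (+7) — repeating every 2. The shifts repeat in a cycle of length 2: positions 0,1,… shift by +4, +7, then the pattern repeats.
On growth: g+4=k, r+7=y, o+4=s, w+7=d, t+4=x, h+7=o.

kysdxo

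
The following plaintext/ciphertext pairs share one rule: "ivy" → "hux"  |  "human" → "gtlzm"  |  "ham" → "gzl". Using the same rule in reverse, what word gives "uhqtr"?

Compare letters: i→h is +25, v→u is +25, y→x is +25 — a constant shift. Every letter moves 25 places later in the alphabet, wrapping around z→a.
Reversing it on uhqtr: u−25=v, h−25=i, q−25=r, t−25=u, r−25=s.

virus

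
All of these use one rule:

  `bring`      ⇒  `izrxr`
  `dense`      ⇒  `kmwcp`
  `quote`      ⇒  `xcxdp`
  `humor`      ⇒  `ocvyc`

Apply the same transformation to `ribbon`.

Each letter shifts forward by (position + 7), i.e. 7, 8, 9, … — the shift grows by one for each successive letter.
On ribbon: r+7=y, i+8=q, b+9=k, b+10=l, o+11=z, n+12=z.

yqklzz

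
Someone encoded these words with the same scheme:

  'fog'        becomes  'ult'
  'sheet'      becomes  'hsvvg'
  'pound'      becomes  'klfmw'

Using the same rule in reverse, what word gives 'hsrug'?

Each pair mirrors across the alphabet (f↔u, o↔l, g↔t): positions sum to 25. Each letter is replaced by its mirror in the alphabet: a↔z, b↔y, c↔x, and so on (the Atbash cipher).
Reversing it on hsrug: h↔s, s↔h, r↔i, u↔f, g↔t.

shift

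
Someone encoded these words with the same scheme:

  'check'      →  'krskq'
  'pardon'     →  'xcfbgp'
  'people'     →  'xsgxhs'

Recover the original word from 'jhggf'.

c(2)→k(10) and h(7)→r(17) fit y≡17x+2 (mod 26); the inverse of 17 mod 26 is 23. Each letter's alphabet position (a=0..z=25) is mapped through 17·x+2 mod 26 — an affine cipher.
Decoding jhggf: j(9)→23·(9−2)≡5=f; h(7)→23·(7−2)≡11=l; g(6)→23·(6−2)≡14=o; g(6)→23·(6−2)≡14=o; f(5)→23·(5−2)≡17=r (all mod 26).

floor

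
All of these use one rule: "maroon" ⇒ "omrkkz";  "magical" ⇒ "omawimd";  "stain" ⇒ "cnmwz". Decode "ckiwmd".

m(12)→o(14) and a(0)→m(12) fit y≡11x+12 (mod 26); the inverse of 11 mod 26 is 19. Treating letters as 0–25, the rule is x ↦ 11x + 12 (mod 26).
Undoing it on ckiwmd: c(2)→19·(2−12)≡18=s; k(10)→19·(10−12)≡14=o; i(8)→19·(8−12)≡2=c; w(22)→19·(22−12)≡8=i; m(12)→19·(12−12)≡0=a; d(3)→19·(3−12)≡11=l (all mod 26).

social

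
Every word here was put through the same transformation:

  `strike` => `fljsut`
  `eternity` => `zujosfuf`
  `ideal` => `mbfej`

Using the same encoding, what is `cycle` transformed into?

The output letters match the input read backwards, each shifted +1: strike reversed is ekirts. The word is reversed, then every letter is shifted forward by 1.
For cycle: reverse → elcyc; then shift: e+1=f, l+1=m, c+1=d, y+1=z, c+1=d.

fmdzd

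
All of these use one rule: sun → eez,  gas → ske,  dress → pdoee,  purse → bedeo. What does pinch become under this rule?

bszot

The shift depends on letter class: consonant s→e is +12, but vowel u→e is +10. Vowels shift forward by 10 and consonants shift forward by 12.
Applying it to pinch: p(cons)+12=b, i(vowel)+10=s, n(cons)+12=z, c(cons)+12=o, h(cons)+12=t.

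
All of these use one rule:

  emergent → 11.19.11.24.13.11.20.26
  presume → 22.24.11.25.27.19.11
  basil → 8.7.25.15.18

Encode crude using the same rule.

9.24.27.10.11

The number is (letter's place in the alphabet, a=1) + 6.
Applying it to crude: c=3→9, r=18→24, u=21→27, d=4→10, e=5→11.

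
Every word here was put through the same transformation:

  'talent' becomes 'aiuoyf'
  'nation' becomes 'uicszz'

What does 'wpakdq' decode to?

phrase

In talent: t→a is +7, a→i is +8, l→u is +9, e→o is +10 — the shift increases by 1 each position. Each letter shifts forward by (position + 7), i.e. 7, 8, 9, … — the shift grows by one for each successive letter.
Undoing it on wpakdq: w−7=p, p−8=h, a−9=r, k−10=a, d−11=s, q−12=e.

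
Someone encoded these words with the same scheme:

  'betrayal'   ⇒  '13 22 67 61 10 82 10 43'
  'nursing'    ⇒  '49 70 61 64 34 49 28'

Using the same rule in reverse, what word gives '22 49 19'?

The formula is n = 3×(alphabet index, a=1) + 7.
Undoing it on 22 49 19: 22→(22−7)÷3=5=e, 49→(49−7)÷3=14=n, 19→(19−7)÷3=4=d.

end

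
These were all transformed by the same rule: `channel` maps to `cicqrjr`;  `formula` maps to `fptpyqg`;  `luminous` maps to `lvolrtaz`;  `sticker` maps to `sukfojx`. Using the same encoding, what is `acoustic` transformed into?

In channel: c→c is +0, h→i is +1, a→c is +2, n→q is +3 — the shift increases by 1 each position. Each letter shifts forward by its position index (0, 1, 2, …) — the shift grows by one for each successive letter.
Applying it to acoustic: a+0=a, c+1=d, o+2=q, u+3=x, s+4=w, t+5=y, i+6=o, c+7=j.

adqxwyoj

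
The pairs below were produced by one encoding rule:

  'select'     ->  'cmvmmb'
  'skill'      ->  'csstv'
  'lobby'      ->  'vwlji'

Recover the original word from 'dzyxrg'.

trophy

It's a Vigenère-style cipher with numeric key [10,8]: position i shifts by key[i mod 2].
Decoding dzyxrg: d−10=t, z−8=r, y−10=o, x−8=p, r−10=h, g−8=y.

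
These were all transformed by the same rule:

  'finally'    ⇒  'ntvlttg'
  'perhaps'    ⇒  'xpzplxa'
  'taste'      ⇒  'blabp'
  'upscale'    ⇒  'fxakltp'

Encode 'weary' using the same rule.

The shift depends on letter class: consonant f→n is +8, but vowel i→t is +11. Vowels shift forward by 11 and consonants shift forward by 8.
Applying it to weary: w(cons)+8=e, e(vowel)+11=p, a(vowel)+11=l, r(cons)+8=z, y(cons)+8=g.

eplzg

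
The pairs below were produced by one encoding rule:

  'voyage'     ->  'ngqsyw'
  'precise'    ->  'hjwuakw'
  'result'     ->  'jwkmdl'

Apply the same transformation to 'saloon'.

ksdggf

Each letter is shifted forward by 18 in the alphabet (a Caesar shift of +18).
On saloon: s+18=k, a+18=s, l+18=d, o+18=g, o+18=g, n+18=f.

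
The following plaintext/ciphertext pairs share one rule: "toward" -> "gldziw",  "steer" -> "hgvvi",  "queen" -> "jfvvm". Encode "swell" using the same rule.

hdvoo

Each pair mirrors across the alphabet (t↔g, o↔l, w↔d): positions sum to 25. This is the alphabet-reversal cipher (Atbash): a becomes z, b becomes y, etc.
For swell: s↔h, w↔d, e↔v, l↔o, l↔o.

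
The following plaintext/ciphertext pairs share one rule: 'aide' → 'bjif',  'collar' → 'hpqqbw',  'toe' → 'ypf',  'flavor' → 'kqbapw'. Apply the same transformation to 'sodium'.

xpijvr

The shift depends on letter class: consonant d→i is +5, but vowel a→b is +1. Two shifts are in play — +1 for a/e/i/o/u, +5 for every other letter.
On sodium: s(cons)+5=x, o(vowel)+1=p, d(cons)+5=i, i(vowel)+1=j, u(vowel)+1=v, m(cons)+5=r.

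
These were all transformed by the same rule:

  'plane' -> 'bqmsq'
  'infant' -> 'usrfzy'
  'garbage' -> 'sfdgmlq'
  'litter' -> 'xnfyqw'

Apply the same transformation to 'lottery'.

Shifts by position in plane: pos 0: p→b (+12), pos 1: l→q (+5), pos 2: a→m (+12), pos 3: n→s (+5) — repeating every 2. It's a Vigenère-style cipher with numeric key [12,5]: position i shifts by key[i mod 2].
Applying it to lottery: l+12=x, o+5=t, t+12=f, t+5=y, e+12=q, r+5=w, y+12=k.

xtfyqwk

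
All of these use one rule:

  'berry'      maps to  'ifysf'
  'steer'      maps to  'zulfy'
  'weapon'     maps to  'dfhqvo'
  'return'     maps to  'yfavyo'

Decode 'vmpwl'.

Shifts by position in berry: pos 0: b→i (+7), pos 1: e→f (+1), pos 2: r→y (+7), pos 3: r→s (+1) — repeating every 2. It's a Vigenère-style cipher with numeric key [7,1]: position i shifts by key[i mod 2].
Undoing it on vmpwl: v−7=o, m−1=l, p−7=i, w−1=v, l−7=e.

olive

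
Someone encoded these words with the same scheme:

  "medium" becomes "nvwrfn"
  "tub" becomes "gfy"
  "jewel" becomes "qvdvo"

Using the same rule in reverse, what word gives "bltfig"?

This is the alphabet-reversal cipher (Atbash): a becomes z, b becomes y, etc.
Decoding bltfig: b↔y, l↔o, t↔g, f↔u, i↔r, g↔t.

yogurt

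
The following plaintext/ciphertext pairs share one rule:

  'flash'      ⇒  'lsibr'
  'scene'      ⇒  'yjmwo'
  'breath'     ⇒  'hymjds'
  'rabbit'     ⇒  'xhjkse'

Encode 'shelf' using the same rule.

yomup

In flash: f→l is +6, l→s is +7, a→i is +8, s→b is +9 — the shift increases by 1 each position. Each letter shifts forward by (position + 6), i.e. 6, 7, 8, … — the shift grows by one for each successive letter.
Applying it to shelf: s+6=y, h+7=o, e+8=m, l+9=u, f+10=p.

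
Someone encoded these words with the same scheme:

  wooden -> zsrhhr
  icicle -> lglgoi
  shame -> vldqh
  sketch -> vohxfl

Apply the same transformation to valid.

yeomg

Shifts by position in wooden: pos 0: w→z (+3), pos 1: o→s (+4), pos 2: o→r (+3), pos 3: d→h (+4) — repeating every 2. A repeating key of period 2 is used — shifts +3, +4 over and over.
Applying it to valid: v+3=y, a+4=e, l+3=o, i+4=m, d+3=g.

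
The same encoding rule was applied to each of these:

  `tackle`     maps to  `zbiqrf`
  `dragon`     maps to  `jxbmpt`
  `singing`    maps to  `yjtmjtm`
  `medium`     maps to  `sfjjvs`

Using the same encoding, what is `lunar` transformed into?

rvtbx

The shift depends on letter class: consonant t→z is +6, but vowel a→b is +1. Two shifts are in play — +1 for a/e/i/o/u, +6 for every other letter.
On lunar: l(cons)+6=r, u(vowel)+1=v, n(cons)+6=t, a(vowel)+1=b, r(cons)+6=x.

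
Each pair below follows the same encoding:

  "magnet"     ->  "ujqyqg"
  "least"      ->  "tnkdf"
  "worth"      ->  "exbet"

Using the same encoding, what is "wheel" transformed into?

Letter i (0-indexed) is shifted by i+8, so successive shifts are 8, 9, 10, ….
For wheel: w+8=e, h+9=q, e+10=o, e+11=p, l+12=x.

eqopx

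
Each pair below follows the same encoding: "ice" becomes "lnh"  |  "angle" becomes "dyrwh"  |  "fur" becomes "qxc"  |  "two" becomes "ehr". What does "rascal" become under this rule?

The shift depends on letter class: consonant c→n is +11, but vowel i→l is +3. Two shifts are in play — +3 for a/e/i/o/u, +11 for every other letter.
Applying it to rascal: r(cons)+11=c, a(vowel)+3=d, s(cons)+11=d, c(cons)+11=n, a(vowel)+3=d, l(cons)+11=w.

cddndw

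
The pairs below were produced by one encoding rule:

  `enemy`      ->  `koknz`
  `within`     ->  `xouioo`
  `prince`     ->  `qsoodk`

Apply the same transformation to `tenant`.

Two shifts are in play — +6 for a/e/i/o/u, +1 for every other letter.
For tenant: t(cons)+1=u, e(vowel)+6=k, n(cons)+1=o, a(vowel)+6=g, n(cons)+1=o, t(cons)+1=u.

ukogou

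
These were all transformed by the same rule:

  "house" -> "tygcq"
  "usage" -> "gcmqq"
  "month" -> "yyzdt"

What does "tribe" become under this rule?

fbulq

A repeating key of period 2 is used — shifts +12, +10 over and over.
On tribe: t+12=f, r+10=b, i+12=u, b+10=l, e+12=q.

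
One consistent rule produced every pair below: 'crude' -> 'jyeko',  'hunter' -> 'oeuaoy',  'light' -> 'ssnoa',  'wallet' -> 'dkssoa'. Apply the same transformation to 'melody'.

The shift depends on letter class: consonant c→j is +7, but vowel u→e is +10. Vowels shift forward by 10 and consonants shift forward by 7.
Applying it to melody: m(cons)+7=t, e(vowel)+10=o, l(cons)+7=s, o(vowel)+10=y, d(cons)+7=k, y(cons)+7=f.

tosykf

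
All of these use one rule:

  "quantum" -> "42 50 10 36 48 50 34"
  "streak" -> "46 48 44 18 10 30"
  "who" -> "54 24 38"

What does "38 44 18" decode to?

ore

q(#17)→42 and u(#21)→50: differences scale by 2, so n = 2·pos + 8. With a=1..z=26, the number is 2·pos + 8.
Decoding 38 44 18: 38→(38−8)÷2=15=o, 44→(44−8)÷2=18=r, 18→(18−8)÷2=5=e.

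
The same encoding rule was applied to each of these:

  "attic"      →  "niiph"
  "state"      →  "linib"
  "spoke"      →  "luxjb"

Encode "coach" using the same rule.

hxnhs

This is an affine cipher: with a=0,…,z=25, each position x becomes (23x+13) mod 26.
On coach: c(2)→23·2+13≡7=h; o(14)→23·14+13≡23=x; a(0)→23·0+13≡13=n; c(2)→23·2+13≡7=h; h(7)→23·7+13≡18=s (all mod 26).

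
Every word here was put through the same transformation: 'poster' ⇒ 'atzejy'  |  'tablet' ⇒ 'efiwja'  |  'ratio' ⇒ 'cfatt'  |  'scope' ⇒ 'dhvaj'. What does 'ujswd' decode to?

Shifts by position in poster: pos 0: p→a (+11), pos 1: o→t (+5), pos 2: s→z (+7), pos 3: t→e (+11), pos 4: e→j (+5), pos 5: r→y (+7) — repeating every 3. It's a Vigenère-style cipher with numeric key [11,5,7]: position i shifts by key[i mod 3].
Reversing it on ujswd: u−11=j, j−5=e, s−7=l, w−11=l, d−5=y.

jelly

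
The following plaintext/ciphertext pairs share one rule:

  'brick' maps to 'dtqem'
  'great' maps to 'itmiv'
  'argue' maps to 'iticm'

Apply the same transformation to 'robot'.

Vowels shift forward by 8 and consonants shift forward by 2.
For robot: r(cons)+2=t, o(vowel)+8=w, b(cons)+2=d, o(vowel)+8=w, t(cons)+2=v.

twdwv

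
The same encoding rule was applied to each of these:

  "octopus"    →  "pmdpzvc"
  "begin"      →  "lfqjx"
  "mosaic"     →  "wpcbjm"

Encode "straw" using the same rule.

cdbbg

The shift depends on letter class: consonant c→m is +10, but vowel o→p is +1. Vowels shift forward by 1 and consonants shift forward by 10.
Applying it to straw: s(cons)+10=c, t(cons)+10=d, r(cons)+10=b, a(vowel)+1=b, w(cons)+10=g.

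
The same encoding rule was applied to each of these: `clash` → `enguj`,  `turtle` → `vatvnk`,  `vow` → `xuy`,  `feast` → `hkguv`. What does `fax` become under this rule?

hgz

Two shifts are in play — +6 for a/e/i/o/u, +2 for every other letter.
On fax: f(cons)+2=h, a(vowel)+6=g, x(cons)+2=z.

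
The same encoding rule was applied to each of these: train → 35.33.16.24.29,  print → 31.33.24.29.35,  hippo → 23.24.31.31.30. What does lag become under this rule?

t is letter #20 and maps to 35: an offset of 15. Letters become their 1-based position plus 15 (so a→16, b→17, …).
Applying it to lag: l=12→27, a=1→16, g=7→22.

27.16.22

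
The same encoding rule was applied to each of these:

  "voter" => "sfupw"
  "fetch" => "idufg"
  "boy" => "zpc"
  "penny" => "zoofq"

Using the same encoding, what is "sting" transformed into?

hojut

The output letters match the input read backwards, each shifted +1: voter reversed is retov. Two steps: reverse the string, then apply a Caesar shift of +1.
For sting: reverse → gnits; then shift: g+1=h, n+1=o, i+1=j, t+1=u, s+1=t.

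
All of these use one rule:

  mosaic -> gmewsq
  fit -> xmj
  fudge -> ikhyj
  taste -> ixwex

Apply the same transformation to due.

Read the word backwards and shift each letter +4.
For due: reverse → eud; then shift: e+4=i, u+4=y, d+4=h.

iyh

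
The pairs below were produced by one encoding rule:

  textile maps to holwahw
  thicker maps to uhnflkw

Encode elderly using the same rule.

The word is reversed, then every letter is shifted forward by 3.
On elderly: reverse → ylredle; then shift: y+3=b, l+3=o, r+3=u, e+3=h, d+3=g, l+3=o, e+3=h.

bouhgoh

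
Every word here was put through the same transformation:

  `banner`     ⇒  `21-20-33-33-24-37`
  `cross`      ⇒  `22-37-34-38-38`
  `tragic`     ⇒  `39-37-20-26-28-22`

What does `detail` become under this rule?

b is letter #2 and maps to 21: an offset of 19. Letters become their 1-based position plus 19 (so a→20, b→21, …).
Applying it to detail: d=4→23, e=5→24, t=20→39, a=1→20, i=9→28, l=12→31.

23-24-39-20-28-31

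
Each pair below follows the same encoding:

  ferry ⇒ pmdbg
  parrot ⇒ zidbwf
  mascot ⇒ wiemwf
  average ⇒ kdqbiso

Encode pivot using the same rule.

zqhyb

It's a Vigenère-style cipher with numeric key [10,8,12]: position i shifts by key[i mod 3].
On pivot: p+10=z, i+8=q, v+12=h, o+10=y, t+8=b.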